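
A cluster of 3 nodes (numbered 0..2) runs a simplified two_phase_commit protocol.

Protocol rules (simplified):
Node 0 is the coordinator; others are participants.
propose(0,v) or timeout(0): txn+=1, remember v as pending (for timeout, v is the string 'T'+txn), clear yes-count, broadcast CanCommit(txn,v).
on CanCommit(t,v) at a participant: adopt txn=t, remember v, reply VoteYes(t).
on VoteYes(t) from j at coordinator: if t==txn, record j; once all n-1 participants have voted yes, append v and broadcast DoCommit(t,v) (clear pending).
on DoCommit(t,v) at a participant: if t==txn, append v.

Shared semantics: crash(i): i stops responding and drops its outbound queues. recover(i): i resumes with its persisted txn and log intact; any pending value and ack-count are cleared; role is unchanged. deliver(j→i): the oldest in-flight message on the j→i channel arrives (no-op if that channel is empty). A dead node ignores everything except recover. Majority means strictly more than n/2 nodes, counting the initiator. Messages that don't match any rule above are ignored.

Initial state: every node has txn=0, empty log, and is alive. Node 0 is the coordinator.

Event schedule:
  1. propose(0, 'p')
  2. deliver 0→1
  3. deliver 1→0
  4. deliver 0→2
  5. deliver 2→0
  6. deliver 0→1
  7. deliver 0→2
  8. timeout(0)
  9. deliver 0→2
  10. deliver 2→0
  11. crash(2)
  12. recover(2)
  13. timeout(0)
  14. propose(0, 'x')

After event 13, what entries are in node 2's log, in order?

[1] propose(0,'p') → N0(coor t1 [-])
[2] deliver 0→1 → N1(part t1 [-])
[3] deliver 1→0 → ∅
[4] deliver 0→2 → N2(part t1 [-])
[5] deliver 2→0 → N0(coor t1 [p])
[6] deliver 0→1 → N1(part t1 [p])
[7] deliver 0→2 → N2(part t1 [p])
[8] timeout(0) → N0(coor t2 [p])
[9] deliver 0→2 → N2(part t2 [p])
[10] deliver 2→0 → ∅
[11] crash(2) → N2(✗part t2 [p])
[12] recover(2) → N2(part t2 [p])
[13] timeout(0) → N0(coor t3 [p])

p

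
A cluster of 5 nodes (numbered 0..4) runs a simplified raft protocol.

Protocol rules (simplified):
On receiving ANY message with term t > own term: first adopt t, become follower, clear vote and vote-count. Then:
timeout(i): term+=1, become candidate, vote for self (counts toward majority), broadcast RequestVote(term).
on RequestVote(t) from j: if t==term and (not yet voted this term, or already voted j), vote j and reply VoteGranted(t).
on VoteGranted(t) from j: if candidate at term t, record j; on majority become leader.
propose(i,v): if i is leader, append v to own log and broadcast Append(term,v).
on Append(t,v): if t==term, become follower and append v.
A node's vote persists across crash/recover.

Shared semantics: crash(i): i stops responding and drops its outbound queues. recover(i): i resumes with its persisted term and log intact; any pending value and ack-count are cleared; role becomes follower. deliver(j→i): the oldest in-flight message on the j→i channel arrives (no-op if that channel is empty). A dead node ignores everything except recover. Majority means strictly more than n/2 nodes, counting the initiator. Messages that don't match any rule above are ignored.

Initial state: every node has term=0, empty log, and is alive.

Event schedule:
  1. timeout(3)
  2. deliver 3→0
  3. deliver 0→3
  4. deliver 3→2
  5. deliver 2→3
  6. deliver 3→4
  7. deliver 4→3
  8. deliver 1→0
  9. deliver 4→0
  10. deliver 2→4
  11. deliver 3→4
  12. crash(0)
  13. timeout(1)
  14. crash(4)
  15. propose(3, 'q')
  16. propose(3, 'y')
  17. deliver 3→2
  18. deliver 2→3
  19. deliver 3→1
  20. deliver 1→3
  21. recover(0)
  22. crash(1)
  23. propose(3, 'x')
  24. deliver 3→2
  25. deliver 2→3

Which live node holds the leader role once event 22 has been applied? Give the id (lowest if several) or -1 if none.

3

step 1 timeout(3): 3={cand,t=1,log=-}
step 2 deliver 3→0: 0={foll,t=1,log=-}
step 3 deliver 0→3: —
step 4 deliver 3→2: 2={foll,t=1,log=-}
step 5 deliver 2→3: 3={lead,t=1,log=-}
step 6 deliver 3→4: 4={foll,t=1,log=-}
step 7 deliver 4→3: —
step 8 deliver 1→0: —
step 9 deliver 4→0: —
step 10 deliver 2→4: —
step 11 deliver 3→4: —
step 12 crash(0): 0={✗foll,t=1,log=-}
step 13 timeout(1): 1={cand,t=1,log=-}
step 14 crash(4): 4={✗foll,t=1,log=-}
step 15 propose(3,'q'): 3={lead,t=1,log=q}
step 16 propose(3,'y'): 3={lead,t=1,log=q,y}
step 17 deliver 3→2: 2={foll,t=1,log=q}
step 18 deliver 2→3: —
step 19 deliver 3→1: —
step 20 deliver 1→3: —
step 21 recover(0): 0={foll,t=1,log=-}
step 22 crash(1): 1={✗cand,t=1,log=-}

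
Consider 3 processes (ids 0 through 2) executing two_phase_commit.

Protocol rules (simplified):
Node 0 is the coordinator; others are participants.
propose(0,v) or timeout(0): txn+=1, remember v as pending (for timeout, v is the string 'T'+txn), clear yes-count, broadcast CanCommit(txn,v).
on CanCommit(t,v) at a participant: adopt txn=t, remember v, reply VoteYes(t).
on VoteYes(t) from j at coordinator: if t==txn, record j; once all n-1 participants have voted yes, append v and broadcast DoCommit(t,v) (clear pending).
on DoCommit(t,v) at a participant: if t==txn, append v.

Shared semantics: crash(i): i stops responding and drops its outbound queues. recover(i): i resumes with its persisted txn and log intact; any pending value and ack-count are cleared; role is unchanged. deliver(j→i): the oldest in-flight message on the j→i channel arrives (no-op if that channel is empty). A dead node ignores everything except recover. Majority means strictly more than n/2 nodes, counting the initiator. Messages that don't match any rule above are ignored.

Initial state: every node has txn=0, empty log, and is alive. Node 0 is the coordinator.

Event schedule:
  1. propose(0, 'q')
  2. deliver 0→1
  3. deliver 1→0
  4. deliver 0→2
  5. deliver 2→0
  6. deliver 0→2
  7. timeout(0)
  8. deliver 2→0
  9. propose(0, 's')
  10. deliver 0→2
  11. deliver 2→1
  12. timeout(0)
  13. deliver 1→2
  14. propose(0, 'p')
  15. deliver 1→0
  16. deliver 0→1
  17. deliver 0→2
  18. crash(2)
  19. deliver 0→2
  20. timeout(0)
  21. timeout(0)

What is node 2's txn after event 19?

step 1 propose(0,'q'): 0={coor,t=1,log=-}
step 2 deliver 0→1: 1={part,t=1,log=-}
step 3 deliver 1→0: —
step 4 deliver 0→2: 2={part,t=1,log=-}
step 5 deliver 2→0: 0={coor,t=1,log=q}
step 6 deliver 0→2: 2={part,t=1,log=q}
step 7 timeout(0): 0={coor,t=2,log=q}
step 8 deliver 2→0: —
step 9 propose(0,'s'): 0={coor,t=3,log=q}
step 10 deliver 0→2: 2={part,t=2,log=q}
step 11 deliver 2→1: —
step 12 timeout(0): 0={coor,t=4,log=q}
step 13 deliver 1→2: —
step 14 propose(0,'p'): 0={coor,t=5,log=q}
step 15 deliver 1→0: —
step 16 deliver 0→1: 1={part,t=1,log=q}
step 17 deliver 0→2: 2={part,t=3,log=q}
step 18 crash(2): 2={✗part,t=3,log=q}
step 19 deliver 0→2: —

3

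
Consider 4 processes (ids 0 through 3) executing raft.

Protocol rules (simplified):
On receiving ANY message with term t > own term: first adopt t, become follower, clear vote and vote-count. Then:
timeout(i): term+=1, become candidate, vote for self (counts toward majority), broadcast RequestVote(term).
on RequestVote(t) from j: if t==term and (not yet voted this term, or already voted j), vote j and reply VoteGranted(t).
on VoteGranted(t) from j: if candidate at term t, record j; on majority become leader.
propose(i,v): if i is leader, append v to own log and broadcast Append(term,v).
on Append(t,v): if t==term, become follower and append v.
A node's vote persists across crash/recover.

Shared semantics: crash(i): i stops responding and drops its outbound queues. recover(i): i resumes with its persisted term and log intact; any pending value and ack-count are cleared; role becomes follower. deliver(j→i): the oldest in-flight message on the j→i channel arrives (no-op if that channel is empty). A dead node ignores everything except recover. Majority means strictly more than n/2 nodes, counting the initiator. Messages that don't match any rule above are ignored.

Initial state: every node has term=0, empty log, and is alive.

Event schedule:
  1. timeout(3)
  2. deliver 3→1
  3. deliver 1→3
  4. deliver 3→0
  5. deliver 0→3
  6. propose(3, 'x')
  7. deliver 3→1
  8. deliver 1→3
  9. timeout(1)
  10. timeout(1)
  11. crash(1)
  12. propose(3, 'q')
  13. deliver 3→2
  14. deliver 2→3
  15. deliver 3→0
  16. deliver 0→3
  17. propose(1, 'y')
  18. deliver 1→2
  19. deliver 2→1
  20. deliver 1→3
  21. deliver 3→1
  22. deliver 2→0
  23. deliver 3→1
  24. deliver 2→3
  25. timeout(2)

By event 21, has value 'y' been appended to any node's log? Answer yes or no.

1. timeout(3):  <3:cand t1 ->
2. deliver 3→1:  <1:foll t1 ->
3. deliver 1→3:  nop
4. deliver 3→0:  <0:foll t1 ->
5. deliver 0→3:  <3:lead t1 ->
6. propose(3,'x'):  <3:lead t1 x>
7. deliver 3→1:  <1:foll t1 x>
8. deliver 1→3:  nop
9. timeout(1):  <1:cand t2 x>
10. timeout(1):  <1:cand t3 x>
11. crash(1):  <1:✗cand t3 x>
12. propose(3,'q'):  <3:lead t1 x,q>
13. deliver 3→2:  <2:foll t1 ->
14. deliver 2→3:  nop
15. deliver 3→0:  <0:foll t1 x>
16. deliver 0→3:  nop
17. propose(1,'y'):  nop
18. deliver 1→2:  nop
19. deliver 2→1:  nop
20. deliver 1→3:  nop
21. deliver 3→1:  nop

no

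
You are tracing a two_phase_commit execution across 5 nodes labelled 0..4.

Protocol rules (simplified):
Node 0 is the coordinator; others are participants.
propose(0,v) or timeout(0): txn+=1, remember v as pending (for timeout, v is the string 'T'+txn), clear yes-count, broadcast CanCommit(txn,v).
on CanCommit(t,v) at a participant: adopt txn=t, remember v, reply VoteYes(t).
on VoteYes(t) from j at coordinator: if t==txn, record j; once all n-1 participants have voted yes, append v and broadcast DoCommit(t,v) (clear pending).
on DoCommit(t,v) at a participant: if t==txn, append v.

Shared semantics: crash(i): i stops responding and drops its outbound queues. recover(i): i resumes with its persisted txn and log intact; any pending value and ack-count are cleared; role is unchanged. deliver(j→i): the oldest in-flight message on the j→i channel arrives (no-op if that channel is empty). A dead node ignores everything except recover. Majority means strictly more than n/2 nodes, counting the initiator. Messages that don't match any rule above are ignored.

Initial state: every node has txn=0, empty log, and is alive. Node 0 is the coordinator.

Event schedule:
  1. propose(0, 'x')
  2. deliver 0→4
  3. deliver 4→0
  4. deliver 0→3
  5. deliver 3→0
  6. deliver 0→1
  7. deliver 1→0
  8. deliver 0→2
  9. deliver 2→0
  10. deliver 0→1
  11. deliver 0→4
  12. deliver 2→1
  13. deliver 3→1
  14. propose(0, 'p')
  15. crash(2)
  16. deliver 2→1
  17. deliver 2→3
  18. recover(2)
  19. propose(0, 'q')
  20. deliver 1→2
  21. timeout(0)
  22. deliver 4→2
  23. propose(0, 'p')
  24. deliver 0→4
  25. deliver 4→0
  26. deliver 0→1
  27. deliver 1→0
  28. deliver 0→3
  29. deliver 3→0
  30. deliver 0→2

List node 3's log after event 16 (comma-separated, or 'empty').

[1] propose(0,'x') → N0(coor t1 [-])
[2] deliver 0→4 → N4(part t1 [-])
[3] deliver 4→0 → ∅
[4] deliver 0→3 → N3(part t1 [-])
[5] deliver 3→0 → ∅
[6] deliver 0→1 → N1(part t1 [-])
[7] deliver 1→0 → ∅
[8] deliver 0→2 → N2(part t1 [-])
[9] deliver 2→0 → N0(coor t1 [x])
[10] deliver 0→1 → N1(part t1 [x])
[11] deliver 0→4 → N4(part t1 [x])
[12] deliver 2→1 → ∅
[13] deliver 3→1 → ∅
[14] propose(0,'p') → N0(coor t2 [x])
[15] crash(2) → N2(✗part t1 [-])
[16] deliver 2→1 → ∅

empty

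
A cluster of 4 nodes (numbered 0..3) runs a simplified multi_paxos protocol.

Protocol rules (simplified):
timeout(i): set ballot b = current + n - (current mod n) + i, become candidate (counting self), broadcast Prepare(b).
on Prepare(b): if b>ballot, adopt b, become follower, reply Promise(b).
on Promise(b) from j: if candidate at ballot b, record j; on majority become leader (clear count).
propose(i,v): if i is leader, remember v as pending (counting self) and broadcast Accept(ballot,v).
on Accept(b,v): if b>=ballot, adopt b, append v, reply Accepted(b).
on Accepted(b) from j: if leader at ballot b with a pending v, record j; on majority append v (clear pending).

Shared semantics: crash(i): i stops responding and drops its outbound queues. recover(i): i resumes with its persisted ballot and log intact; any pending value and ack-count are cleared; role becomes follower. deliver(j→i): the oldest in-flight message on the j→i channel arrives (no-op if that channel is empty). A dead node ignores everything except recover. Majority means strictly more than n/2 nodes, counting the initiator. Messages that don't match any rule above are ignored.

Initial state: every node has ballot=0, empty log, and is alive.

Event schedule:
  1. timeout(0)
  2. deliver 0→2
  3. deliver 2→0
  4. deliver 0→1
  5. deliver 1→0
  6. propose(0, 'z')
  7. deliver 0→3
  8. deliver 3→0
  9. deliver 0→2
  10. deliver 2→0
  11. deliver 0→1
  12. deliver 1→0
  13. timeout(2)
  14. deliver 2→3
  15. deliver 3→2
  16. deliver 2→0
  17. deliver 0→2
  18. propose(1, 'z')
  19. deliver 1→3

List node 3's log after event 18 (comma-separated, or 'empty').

[1] timeout(0) → N0(cand b4 [-])
[2] deliver 0→2 → N2(foll b4 [-])
[3] deliver 2→0 → ∅
[4] deliver 0→1 → N1(foll b4 [-])
[5] deliver 1→0 → N0(lead b4 [-])
[6] propose(0,'z') → ∅
[7] deliver 0→3 → N3(foll b4 [-])
[8] deliver 3→0 → ∅
[9] deliver 0→2 → N2(foll b4 [z])
[10] deliver 2→0 → ∅
[11] deliver 0→1 → N1(foll b4 [z])
[12] deliver 1→0 → N0(lead b4 [z])
[13] timeout(2) → N2(cand b10 [z])
[14] deliver 2→3 → N3(foll b10 [-])
[15] deliver 3→2 → ∅
[16] deliver 2→0 → N0(foll b10 [z])
[17] deliver 0→2 → N2(lead b10 [z])
[18] propose(1,'z') → ∅

empty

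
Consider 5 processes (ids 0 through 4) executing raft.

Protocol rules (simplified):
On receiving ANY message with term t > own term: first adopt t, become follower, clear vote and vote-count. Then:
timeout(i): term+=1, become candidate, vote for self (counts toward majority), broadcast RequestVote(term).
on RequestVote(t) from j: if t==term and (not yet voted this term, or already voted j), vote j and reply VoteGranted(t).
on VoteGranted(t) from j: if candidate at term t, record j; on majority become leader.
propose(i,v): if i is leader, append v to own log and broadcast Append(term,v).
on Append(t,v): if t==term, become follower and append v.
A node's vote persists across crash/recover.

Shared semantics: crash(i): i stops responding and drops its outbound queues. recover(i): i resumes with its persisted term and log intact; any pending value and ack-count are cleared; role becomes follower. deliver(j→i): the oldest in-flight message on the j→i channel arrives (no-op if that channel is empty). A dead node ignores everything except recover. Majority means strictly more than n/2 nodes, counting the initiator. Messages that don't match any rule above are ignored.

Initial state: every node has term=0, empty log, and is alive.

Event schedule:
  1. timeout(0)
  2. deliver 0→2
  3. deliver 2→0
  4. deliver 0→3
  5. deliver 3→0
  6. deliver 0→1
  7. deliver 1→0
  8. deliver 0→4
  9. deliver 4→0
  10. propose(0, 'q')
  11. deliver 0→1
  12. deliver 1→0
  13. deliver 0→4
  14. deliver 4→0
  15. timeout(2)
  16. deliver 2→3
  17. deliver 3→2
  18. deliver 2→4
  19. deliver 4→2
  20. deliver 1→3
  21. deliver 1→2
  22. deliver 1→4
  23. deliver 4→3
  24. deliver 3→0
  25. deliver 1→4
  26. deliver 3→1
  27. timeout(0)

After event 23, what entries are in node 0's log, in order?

q

step 1 timeout(0): 0={cand,t=1,log=-}
step 2 deliver 0→2: 2={foll,t=1,log=-}
step 3 deliver 2→0: —
step 4 deliver 0→3: 3={foll,t=1,log=-}
step 5 deliver 3→0: 0={lead,t=1,log=-}
step 6 deliver 0→1: 1={foll,t=1,log=-}
step 7 deliver 1→0: —
step 8 deliver 0→4: 4={foll,t=1,log=-}
step 9 deliver 4→0: —
step 10 propose(0,'q'): 0={lead,t=1,log=q}
step 11 deliver 0→1: 1={foll,t=1,log=q}
step 12 deliver 1→0: —
step 13 deliver 0→4: 4={foll,t=1,log=q}
step 14 deliver 4→0: —
step 15 timeout(2): 2={cand,t=2,log=-}
step 16 deliver 2→3: 3={foll,t=2,log=-}
step 17 deliver 3→2: —
step 18 deliver 2→4: 4={foll,t=2,log=q}
step 19 deliver 4→2: 2={lead,t=2,log=-}
step 20 deliver 1→3: —
step 21 deliver 1→2: —
step 22 deliver 1→4: —
step 23 deliver 4→3: —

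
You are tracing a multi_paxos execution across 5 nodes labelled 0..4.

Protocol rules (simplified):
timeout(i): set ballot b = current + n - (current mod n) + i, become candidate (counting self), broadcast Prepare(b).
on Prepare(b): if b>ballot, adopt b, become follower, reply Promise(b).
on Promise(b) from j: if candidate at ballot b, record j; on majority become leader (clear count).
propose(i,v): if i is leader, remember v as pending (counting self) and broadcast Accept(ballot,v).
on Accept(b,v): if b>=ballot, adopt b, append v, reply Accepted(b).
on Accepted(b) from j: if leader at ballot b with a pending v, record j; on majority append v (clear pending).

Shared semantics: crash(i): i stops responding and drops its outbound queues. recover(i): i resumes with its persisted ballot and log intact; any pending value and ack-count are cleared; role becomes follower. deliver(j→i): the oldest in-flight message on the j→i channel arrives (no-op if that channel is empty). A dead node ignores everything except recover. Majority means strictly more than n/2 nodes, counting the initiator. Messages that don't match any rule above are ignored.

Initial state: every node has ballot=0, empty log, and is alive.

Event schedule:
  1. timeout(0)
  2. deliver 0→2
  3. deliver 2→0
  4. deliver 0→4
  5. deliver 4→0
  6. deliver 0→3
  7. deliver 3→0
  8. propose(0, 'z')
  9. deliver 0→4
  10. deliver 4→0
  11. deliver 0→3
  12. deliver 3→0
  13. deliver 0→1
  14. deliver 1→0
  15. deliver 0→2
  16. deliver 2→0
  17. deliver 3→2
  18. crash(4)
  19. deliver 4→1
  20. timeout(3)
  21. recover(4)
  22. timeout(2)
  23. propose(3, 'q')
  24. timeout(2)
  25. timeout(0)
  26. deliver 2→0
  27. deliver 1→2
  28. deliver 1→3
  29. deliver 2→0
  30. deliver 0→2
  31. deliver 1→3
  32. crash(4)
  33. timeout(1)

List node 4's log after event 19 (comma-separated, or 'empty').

step 1 timeout(0): 0={cand,b=5,log=-}
step 2 deliver 0→2: 2={foll,b=5,log=-}
step 3 deliver 2→0: —
step 4 deliver 0→4: 4={foll,b=5,log=-}
step 5 deliver 4→0: 0={lead,b=5,log=-}
step 6 deliver 0→3: 3={foll,b=5,log=-}
step 7 deliver 3→0: —
step 8 propose(0,'z'): —
step 9 deliver 0→4: 4={foll,b=5,log=z}
step 10 deliver 4→0: —
step 11 deliver 0→3: 3={foll,b=5,log=z}
step 12 deliver 3→0: 0={lead,b=5,log=z}
step 13 deliver 0→1: 1={foll,b=5,log=-}
step 14 deliver 1→0: —
step 15 deliver 0→2: 2={foll,b=5,log=z}
step 16 deliver 2→0: —
step 17 deliver 3→2: —
step 18 crash(4): 4={✗foll,b=5,log=z}
step 19 deliver 4→1: —

z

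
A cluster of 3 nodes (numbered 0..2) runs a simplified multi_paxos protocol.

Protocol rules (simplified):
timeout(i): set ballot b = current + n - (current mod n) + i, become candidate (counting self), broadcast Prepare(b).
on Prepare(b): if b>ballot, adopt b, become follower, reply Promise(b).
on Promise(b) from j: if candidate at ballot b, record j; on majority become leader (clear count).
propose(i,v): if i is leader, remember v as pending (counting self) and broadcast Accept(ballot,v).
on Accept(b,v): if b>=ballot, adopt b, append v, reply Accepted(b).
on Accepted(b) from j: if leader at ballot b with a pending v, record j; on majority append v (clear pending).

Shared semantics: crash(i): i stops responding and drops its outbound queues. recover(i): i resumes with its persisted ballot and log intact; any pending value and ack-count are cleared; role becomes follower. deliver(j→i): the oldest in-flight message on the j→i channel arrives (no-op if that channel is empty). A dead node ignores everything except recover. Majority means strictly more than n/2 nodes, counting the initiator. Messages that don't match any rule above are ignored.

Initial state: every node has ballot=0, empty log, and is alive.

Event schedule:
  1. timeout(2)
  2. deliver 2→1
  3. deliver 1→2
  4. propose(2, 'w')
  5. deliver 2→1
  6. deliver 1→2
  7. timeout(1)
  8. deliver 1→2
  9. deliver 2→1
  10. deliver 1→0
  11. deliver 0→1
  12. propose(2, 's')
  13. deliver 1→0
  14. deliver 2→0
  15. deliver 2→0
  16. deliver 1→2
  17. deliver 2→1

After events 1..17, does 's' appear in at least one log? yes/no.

1. timeout(2):  <2:cand b5 ->
2. deliver 2→1:  <1:foll b5 ->
3. deliver 1→2:  <2:lead b5 ->
4. propose(2,'w'):  nop
5. deliver 2→1:  <1:foll b5 w>
6. deliver 1→2:  <2:lead b5 w>
7. timeout(1):  <1:cand b7 w>
8. deliver 1→2:  <2:foll b7 w>
9. deliver 2→1:  <1:lead b7 w>
10. deliver 1→0:  <0:foll b7 ->
11. deliver 0→1:  nop
12. propose(2,'s'):  nop
13. deliver 1→0:  nop
14. deliver 2→0:  nop
15. deliver 2→0:  nop
16. deliver 1→2:  nop
17. deliver 2→1:  nop

no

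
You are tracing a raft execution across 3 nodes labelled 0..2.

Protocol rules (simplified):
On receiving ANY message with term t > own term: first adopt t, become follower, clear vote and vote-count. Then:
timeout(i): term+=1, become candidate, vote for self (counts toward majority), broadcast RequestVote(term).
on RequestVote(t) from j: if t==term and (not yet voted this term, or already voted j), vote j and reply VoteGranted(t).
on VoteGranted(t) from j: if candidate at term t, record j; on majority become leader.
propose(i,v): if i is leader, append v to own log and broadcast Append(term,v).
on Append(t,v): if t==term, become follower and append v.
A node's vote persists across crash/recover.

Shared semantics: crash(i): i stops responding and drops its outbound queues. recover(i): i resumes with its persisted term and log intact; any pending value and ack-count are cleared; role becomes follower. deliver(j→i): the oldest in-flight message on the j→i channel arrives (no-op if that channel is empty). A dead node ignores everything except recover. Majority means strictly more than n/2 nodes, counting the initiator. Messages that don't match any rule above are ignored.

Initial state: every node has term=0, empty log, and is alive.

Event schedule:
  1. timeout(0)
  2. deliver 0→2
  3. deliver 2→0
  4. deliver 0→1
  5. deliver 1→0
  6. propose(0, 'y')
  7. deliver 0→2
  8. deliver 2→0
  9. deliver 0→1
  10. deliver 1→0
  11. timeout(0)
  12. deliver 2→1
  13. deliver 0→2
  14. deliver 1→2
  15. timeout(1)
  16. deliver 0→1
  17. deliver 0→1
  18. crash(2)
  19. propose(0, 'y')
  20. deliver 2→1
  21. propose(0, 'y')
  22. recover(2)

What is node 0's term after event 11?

[1] timeout(0) → N0(cand t1 [-])
[2] deliver 0→2 → N2(foll t1 [-])
[3] deliver 2→0 → N0(lead t1 [-])
[4] deliver 0→1 → N1(foll t1 [-])
[5] deliver 1→0 → ∅
[6] propose(0,'y') → N0(lead t1 [y])
[7] deliver 0→2 → N2(foll t1 [y])
[8] deliver 2→0 → ∅
[9] deliver 0→1 → N1(foll t1 [y])
[10] deliver 1→0 → ∅
[11] timeout(0) → N0(cand t2 [y])

2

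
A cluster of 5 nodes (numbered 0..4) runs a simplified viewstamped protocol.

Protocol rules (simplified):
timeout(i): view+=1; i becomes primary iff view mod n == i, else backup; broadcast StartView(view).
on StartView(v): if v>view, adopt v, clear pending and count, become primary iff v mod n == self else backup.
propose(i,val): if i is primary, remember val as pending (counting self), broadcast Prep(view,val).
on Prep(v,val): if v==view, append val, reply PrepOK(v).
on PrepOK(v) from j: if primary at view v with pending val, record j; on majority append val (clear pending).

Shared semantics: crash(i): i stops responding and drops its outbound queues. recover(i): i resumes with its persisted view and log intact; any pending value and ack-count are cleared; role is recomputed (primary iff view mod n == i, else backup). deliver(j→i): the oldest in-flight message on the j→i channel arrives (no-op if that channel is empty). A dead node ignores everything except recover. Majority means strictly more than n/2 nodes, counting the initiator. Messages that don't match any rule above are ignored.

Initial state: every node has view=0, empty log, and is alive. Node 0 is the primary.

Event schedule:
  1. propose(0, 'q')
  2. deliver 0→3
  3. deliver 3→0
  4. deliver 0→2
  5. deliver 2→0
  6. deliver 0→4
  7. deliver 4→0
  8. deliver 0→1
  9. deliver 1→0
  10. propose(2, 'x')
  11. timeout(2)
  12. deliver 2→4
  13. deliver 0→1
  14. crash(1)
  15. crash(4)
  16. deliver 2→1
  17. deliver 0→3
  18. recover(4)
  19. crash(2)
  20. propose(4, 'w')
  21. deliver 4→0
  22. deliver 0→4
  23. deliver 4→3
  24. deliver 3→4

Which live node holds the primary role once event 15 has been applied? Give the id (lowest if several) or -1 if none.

0

after 1 — propose(0,'q'): ·
after 2 — deliver 0→3: n3:back/v0/[q]
after 3 — deliver 3→0: ·
after 4 — deliver 0→2: n2:back/v0/[q]
after 5 — deliver 2→0: n0:prim/v0/[q]
after 6 — deliver 0→4: n4:back/v0/[q]
after 7 — deliver 4→0: ·
after 8 — deliver 0→1: n1:back/v0/[q]
after 9 — deliver 1→0: ·
after 10 — propose(2,'x'): ·
after 11 — timeout(2): n2:back/v1/[q]
after 12 — deliver 2→4: n4:back/v1/[q]
after 13 — deliver 0→1: ·
after 14 — crash(1): n1:✗back/v0/[q]
after 15 — crash(4): n4:✗back/v1/[q]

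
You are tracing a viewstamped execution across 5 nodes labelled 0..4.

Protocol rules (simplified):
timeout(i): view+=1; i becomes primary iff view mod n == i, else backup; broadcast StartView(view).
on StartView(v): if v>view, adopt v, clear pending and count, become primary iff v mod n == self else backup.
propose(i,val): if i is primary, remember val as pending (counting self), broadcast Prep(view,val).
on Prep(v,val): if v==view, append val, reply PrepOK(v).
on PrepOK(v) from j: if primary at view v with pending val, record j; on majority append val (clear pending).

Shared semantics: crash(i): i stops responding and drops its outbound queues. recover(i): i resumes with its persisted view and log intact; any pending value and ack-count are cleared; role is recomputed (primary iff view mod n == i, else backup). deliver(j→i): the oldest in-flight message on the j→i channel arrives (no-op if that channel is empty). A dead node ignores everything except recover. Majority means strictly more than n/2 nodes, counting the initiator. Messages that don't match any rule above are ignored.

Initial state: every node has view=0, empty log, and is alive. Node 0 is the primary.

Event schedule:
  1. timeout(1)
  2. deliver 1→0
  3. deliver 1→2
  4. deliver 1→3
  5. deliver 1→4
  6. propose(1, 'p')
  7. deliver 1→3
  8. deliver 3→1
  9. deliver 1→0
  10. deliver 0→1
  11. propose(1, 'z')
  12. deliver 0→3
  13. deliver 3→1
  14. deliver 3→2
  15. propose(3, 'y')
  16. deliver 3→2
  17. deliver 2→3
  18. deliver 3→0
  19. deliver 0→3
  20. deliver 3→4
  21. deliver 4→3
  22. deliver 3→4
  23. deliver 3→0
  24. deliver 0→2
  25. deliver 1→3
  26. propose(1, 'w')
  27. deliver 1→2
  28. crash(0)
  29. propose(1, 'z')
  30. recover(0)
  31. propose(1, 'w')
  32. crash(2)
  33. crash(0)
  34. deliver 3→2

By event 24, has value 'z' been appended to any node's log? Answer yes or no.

e1 timeout(1): 1[prim,v=1,-]
e2 deliver 1→0: 0[back,v=1,-]
e3 deliver 1→2: 2[back,v=1,-]
e4 deliver 1→3: 3[back,v=1,-]
e5 deliver 1→4: 4[back,v=1,-]
e6 propose(1,'p'): ·
e7 deliver 1→3: 3[back,v=1,p]
e8 deliver 3→1: ·
e9 deliver 1→0: 0[back,v=1,p]
e10 deliver 0→1: 1[prim,v=1,p]
e11 propose(1,'z'): ·
e12 deliver 0→3: ·
e13 deliver 3→1: ·
e14 deliver 3→2: ·
e15 propose(3,'y'): ·
e16 deliver 3→2: ·
e17 deliver 2→3: ·
e18 deliver 3→0: ·
e19 deliver 0→3: ·
e20 deliver 3→4: ·
e21 deliver 4→3: ·
e22 deliver 3→4: ·
e23 deliver 3→0: ·
e24 deliver 0→2: ·

no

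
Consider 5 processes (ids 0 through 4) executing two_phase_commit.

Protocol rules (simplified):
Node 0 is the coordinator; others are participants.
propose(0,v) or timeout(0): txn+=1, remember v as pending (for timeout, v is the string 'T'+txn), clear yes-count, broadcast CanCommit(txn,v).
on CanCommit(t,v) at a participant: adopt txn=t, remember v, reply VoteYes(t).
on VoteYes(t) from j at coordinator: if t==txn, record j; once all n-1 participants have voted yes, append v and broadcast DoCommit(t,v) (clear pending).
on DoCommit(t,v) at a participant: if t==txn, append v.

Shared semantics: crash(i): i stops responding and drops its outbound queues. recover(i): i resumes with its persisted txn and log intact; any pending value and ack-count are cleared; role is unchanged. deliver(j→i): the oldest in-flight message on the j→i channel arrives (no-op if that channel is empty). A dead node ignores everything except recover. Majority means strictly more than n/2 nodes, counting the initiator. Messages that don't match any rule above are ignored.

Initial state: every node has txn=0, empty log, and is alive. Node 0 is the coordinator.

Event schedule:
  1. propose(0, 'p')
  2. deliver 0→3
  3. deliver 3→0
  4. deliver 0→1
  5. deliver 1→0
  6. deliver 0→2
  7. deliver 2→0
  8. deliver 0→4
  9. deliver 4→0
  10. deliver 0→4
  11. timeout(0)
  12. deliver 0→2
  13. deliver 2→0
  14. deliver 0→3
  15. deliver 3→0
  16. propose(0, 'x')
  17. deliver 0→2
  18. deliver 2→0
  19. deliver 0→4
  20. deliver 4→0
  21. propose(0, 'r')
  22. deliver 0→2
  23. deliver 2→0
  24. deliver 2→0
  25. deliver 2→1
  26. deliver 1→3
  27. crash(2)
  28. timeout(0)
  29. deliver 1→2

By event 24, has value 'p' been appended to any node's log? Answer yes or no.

yes

e1 propose(0,'p'): 0[coor,t=1,-]
e2 deliver 0→3: 3[part,t=1,-]
e3 deliver 3→0: ·
e4 deliver 0→1: 1[part,t=1,-]
e5 deliver 1→0: ·
e6 deliver 0→2: 2[part,t=1,-]
e7 deliver 2→0: ·
e8 deliver 0→4: 4[part,t=1,-]
e9 deliver 4→0: 0[coor,t=1,p]
e10 deliver 0→4: 4[part,t=1,p]
e11 timeout(0): 0[coor,t=2,p]
e12 deliver 0→2: 2[part,t=1,p]
e13 deliver 2→0: ·
e14 deliver 0→3: 3[part,t=1,p]
e15 deliver 3→0: ·
e16 propose(0,'x'): 0[coor,t=3,p]
e17 deliver 0→2: 2[part,t=2,p]
e18 deliver 2→0: ·
e19 deliver 0→4: 4[part,t=2,p]
e20 deliver 4→0: ·
e21 propose(0,'r'): 0[coor,t=4,p]
e22 deliver 0→2: 2[part,t=3,p]
e23 deliver 2→0: ·
e24 deliver 2→0: ·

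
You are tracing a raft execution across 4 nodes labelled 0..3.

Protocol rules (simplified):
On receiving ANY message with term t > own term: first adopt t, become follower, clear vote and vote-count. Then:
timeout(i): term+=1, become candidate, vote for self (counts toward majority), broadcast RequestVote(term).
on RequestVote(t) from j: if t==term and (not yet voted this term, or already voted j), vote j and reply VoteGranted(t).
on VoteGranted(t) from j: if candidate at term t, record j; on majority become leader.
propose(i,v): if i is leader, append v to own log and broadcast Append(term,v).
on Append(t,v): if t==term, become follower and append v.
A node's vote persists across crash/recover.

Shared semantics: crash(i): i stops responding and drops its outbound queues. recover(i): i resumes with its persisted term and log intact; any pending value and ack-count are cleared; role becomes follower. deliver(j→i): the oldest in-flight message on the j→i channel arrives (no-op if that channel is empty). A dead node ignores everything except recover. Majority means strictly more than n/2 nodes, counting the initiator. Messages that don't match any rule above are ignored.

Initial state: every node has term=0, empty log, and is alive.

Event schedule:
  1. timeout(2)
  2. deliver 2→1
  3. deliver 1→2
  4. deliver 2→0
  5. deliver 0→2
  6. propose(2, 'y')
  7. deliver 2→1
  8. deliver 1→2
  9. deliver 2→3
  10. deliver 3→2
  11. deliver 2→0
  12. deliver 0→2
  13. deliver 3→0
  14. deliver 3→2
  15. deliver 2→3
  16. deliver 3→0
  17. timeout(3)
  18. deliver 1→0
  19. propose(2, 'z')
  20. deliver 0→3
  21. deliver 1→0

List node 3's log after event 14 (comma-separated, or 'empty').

step 1 timeout(2): 2={cand,t=1,log=-}
step 2 deliver 2→1: 1={foll,t=1,log=-}
step 3 deliver 1→2: —
step 4 deliver 2→0: 0={foll,t=1,log=-}
step 5 deliver 0→2: 2={lead,t=1,log=-}
step 6 propose(2,'y'): 2={lead,t=1,log=y}
step 7 deliver 2→1: 1={foll,t=1,log=y}
step 8 deliver 1→2: —
step 9 deliver 2→3: 3={foll,t=1,log=-}
step 10 deliver 3→2: —
step 11 deliver 2→0: 0={foll,t=1,log=y}
step 12 deliver 0→2: —
step 13 deliver 3→0: —
step 14 deliver 3→2: —

empty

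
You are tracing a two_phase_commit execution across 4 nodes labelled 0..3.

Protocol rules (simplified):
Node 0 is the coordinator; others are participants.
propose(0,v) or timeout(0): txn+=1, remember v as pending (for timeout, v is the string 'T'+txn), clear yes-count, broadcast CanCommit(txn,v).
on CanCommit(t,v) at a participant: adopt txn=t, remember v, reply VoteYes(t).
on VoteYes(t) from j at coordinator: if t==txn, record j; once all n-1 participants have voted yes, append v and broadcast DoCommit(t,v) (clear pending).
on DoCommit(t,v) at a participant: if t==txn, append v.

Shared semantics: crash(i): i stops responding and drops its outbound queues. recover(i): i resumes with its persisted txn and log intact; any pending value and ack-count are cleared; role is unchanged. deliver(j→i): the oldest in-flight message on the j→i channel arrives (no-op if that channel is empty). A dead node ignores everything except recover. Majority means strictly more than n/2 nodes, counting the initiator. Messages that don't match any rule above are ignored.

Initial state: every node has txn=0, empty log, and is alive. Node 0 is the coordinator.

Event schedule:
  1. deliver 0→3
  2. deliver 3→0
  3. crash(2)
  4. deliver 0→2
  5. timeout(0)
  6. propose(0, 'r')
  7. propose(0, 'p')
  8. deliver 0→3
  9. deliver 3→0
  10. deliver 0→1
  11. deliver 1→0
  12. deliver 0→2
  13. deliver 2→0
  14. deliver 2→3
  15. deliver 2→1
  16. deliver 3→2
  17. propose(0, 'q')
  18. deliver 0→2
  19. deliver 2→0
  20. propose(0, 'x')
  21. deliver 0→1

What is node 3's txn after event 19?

[1] deliver 0→3 → ∅
[2] deliver 3→0 → ∅
[3] crash(2) → N2(✗part t0 [-])
[4] deliver 0→2 → ∅
[5] timeout(0) → N0(coor t1 [-])
[6] propose(0,'r') → N0(coor t2 [-])
[7] propose(0,'p') → N0(coor t3 [-])
[8] deliver 0→3 → N3(part t1 [-])
[9] deliver 3→0 → ∅
[10] deliver 0→1 → N1(part t1 [-])
[11] deliver 1→0 → ∅
[12] deliver 0→2 → ∅
[13] deliver 2→0 → ∅
[14] deliver 2→3 → ∅
[15] deliver 2→1 → ∅
[16] deliver 3→2 → ∅
[17] propose(0,'q') → N0(coor t4 [-])
[18] deliver 0→2 → ∅
[19] deliver 2→0 → ∅

1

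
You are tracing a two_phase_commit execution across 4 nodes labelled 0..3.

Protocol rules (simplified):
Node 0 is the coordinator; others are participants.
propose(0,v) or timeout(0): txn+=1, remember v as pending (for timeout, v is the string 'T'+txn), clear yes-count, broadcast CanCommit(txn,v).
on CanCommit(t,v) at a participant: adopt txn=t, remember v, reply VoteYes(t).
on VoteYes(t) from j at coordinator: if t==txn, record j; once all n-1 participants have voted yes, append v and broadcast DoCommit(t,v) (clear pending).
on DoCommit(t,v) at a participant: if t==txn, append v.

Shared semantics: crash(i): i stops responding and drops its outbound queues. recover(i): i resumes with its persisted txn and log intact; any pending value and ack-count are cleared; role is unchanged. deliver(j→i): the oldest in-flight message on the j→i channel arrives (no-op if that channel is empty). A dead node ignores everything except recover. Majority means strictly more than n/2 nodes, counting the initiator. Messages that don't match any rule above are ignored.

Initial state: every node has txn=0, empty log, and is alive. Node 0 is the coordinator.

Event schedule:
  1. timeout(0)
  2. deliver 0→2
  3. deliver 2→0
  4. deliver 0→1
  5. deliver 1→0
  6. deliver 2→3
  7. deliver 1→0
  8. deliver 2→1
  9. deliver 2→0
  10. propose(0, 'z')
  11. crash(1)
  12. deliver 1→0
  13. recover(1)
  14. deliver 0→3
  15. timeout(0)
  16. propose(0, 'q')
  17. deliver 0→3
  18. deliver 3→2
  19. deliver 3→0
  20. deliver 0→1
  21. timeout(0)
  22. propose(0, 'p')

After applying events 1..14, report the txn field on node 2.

1

1. timeout(0):  <0:coor t1 ->
2. deliver 0→2:  <2:part t1 ->
3. deliver 2→0:  nop
4. deliver 0→1:  <1:part t1 ->
5. deliver 1→0:  nop
6. deliver 2→3:  nop
7. deliver 1→0:  nop
8. deliver 2→1:  nop
9. deliver 2→0:  nop
10. propose(0,'z'):  <0:coor t2 ->
11. crash(1):  <1:✗part t1 ->
12. deliver 1→0:  nop
13. recover(1):  <1:part t1 ->
14. deliver 0→3:  <3:part t1 ->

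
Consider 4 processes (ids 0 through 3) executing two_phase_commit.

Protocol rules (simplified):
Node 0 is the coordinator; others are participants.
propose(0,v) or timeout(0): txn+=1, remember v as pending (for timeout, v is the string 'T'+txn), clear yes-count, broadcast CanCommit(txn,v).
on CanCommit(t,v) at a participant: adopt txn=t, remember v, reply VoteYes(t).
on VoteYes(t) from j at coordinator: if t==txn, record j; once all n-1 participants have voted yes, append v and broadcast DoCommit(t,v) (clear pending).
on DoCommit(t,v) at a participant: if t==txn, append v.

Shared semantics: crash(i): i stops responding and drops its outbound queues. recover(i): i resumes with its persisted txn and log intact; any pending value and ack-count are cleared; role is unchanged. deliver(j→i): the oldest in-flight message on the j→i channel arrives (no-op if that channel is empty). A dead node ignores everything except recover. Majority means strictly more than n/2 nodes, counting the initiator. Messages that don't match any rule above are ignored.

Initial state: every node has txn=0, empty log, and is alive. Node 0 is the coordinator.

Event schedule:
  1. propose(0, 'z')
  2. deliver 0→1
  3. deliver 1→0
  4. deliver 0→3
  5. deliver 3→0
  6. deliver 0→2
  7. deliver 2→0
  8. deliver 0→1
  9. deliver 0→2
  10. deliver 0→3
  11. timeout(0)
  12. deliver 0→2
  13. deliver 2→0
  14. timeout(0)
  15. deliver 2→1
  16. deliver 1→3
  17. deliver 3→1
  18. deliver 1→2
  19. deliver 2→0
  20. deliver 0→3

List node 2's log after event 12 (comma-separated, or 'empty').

1. propose(0,'z'):  <0:coor t1 ->
2. deliver 0→1:  <1:part t1 ->
3. deliver 1→0:  nop
4. deliver 0→3:  <3:part t1 ->
5. deliver 3→0:  nop
6. deliver 0→2:  <2:part t1 ->
7. deliver 2→0:  <0:coor t1 z>
8. deliver 0→1:  <1:part t1 z>
9. deliver 0→2:  <2:part t1 z>
10. deliver 0→3:  <3:part t1 z>
11. timeout(0):  <0:coor t2 z>
12. deliver 0→2:  <2:part t2 z>

z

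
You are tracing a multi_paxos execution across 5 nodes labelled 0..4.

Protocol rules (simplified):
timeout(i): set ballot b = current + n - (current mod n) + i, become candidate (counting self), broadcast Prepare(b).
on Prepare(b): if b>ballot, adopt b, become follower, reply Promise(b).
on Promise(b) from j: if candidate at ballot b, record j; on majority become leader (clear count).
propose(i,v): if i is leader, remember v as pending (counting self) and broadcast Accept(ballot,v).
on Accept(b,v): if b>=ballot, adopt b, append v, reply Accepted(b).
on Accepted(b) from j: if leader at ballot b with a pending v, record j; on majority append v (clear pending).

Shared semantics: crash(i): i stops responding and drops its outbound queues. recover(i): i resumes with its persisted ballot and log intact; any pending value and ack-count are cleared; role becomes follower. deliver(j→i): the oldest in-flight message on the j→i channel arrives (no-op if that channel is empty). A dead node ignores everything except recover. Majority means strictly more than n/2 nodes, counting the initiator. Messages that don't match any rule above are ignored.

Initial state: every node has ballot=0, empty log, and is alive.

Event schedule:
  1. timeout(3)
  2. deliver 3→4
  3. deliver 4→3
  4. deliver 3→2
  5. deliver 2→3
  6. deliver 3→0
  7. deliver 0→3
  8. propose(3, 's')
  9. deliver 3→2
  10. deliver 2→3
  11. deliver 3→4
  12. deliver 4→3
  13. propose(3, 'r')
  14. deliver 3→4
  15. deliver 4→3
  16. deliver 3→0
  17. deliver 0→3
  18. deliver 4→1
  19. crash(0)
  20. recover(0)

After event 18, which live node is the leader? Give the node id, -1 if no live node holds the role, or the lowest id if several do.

1. timeout(3):  <3:cand b8 ->
2. deliver 3→4:  <4:foll b8 ->
3. deliver 4→3:  nop
4. deliver 3→2:  <2:foll b8 ->
5. deliver 2→3:  <3:lead b8 ->
6. deliver 3→0:  <0:foll b8 ->
7. deliver 0→3:  nop
8. propose(3,'s'):  nop
9. deliver 3→2:  <2:foll b8 s>
10. deliver 2→3:  nop
11. deliver 3→4:  <4:foll b8 s>
12. deliver 4→3:  <3:lead b8 s>
13. propose(3,'r'):  nop
14. deliver 3→4:  <4:foll b8 s,r>
15. deliver 4→3:  nop
16. deliver 3→0:  <0:foll b8 s>
17. deliver 0→3:  <3:lead b8 s,r>
18. deliver 4→1:  nop

3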